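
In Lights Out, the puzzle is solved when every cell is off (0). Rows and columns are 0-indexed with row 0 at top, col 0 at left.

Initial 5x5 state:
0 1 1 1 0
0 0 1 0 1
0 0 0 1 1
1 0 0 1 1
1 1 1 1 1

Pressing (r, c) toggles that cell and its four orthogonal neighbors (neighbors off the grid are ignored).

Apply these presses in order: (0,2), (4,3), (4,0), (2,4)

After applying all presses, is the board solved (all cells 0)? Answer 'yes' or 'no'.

Answer: yes

Derivation:
After press 1 at (0,2):
0 0 0 0 0
0 0 0 0 1
0 0 0 1 1
1 0 0 1 1
1 1 1 1 1

After press 2 at (4,3):
0 0 0 0 0
0 0 0 0 1
0 0 0 1 1
1 0 0 0 1
1 1 0 0 0

After press 3 at (4,0):
0 0 0 0 0
0 0 0 0 1
0 0 0 1 1
0 0 0 0 1
0 0 0 0 0

After press 4 at (2,4):
0 0 0 0 0
0 0 0 0 0
0 0 0 0 0
0 0 0 0 0
0 0 0 0 0

Lights still on: 0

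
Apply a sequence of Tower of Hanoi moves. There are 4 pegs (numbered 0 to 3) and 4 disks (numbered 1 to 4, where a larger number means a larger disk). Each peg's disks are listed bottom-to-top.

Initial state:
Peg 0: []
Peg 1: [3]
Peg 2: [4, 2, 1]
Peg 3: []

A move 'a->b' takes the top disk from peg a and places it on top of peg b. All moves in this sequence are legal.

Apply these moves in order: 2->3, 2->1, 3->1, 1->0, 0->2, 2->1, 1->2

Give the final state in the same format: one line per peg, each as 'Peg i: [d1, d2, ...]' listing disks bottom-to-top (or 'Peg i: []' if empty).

Answer: Peg 0: []
Peg 1: [3, 2]
Peg 2: [4, 1]
Peg 3: []

Derivation:
After move 1 (2->3):
Peg 0: []
Peg 1: [3]
Peg 2: [4, 2]
Peg 3: [1]

After move 2 (2->1):
Peg 0: []
Peg 1: [3, 2]
Peg 2: [4]
Peg 3: [1]

After move 3 (3->1):
Peg 0: []
Peg 1: [3, 2, 1]
Peg 2: [4]
Peg 3: []

After move 4 (1->0):
Peg 0: [1]
Peg 1: [3, 2]
Peg 2: [4]
Peg 3: []

After move 5 (0->2):
Peg 0: []
Peg 1: [3, 2]
Peg 2: [4, 1]
Peg 3: []

After move 6 (2->1):
Peg 0: []
Peg 1: [3, 2, 1]
Peg 2: [4]
Peg 3: []

After move 7 (1->2):
Peg 0: []
Peg 1: [3, 2]
Peg 2: [4, 1]
Peg 3: []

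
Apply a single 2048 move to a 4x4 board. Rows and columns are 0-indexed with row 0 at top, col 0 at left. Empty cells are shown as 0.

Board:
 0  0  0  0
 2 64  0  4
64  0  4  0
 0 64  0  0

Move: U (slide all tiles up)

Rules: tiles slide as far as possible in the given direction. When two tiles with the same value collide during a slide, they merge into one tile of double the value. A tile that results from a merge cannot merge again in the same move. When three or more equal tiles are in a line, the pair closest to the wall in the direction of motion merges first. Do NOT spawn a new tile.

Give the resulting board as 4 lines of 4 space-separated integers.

Slide up:
col 0: [0, 2, 64, 0] -> [2, 64, 0, 0]
col 1: [0, 64, 0, 64] -> [128, 0, 0, 0]
col 2: [0, 0, 4, 0] -> [4, 0, 0, 0]
col 3: [0, 4, 0, 0] -> [4, 0, 0, 0]

Answer:   2 128   4   4
 64   0   0   0
  0   0   0   0
  0   0   0   0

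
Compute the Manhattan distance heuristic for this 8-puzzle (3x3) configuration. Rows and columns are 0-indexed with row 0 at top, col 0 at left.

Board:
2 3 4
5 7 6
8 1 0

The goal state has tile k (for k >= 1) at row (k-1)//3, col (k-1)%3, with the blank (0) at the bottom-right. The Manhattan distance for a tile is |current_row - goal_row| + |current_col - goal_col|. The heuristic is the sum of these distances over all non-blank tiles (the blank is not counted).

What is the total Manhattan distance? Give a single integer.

Tile 2: (0,0)->(0,1) = 1
Tile 3: (0,1)->(0,2) = 1
Tile 4: (0,2)->(1,0) = 3
Tile 5: (1,0)->(1,1) = 1
Tile 7: (1,1)->(2,0) = 2
Tile 6: (1,2)->(1,2) = 0
Tile 8: (2,0)->(2,1) = 1
Tile 1: (2,1)->(0,0) = 3
Sum: 1 + 1 + 3 + 1 + 2 + 0 + 1 + 3 = 12

Answer: 12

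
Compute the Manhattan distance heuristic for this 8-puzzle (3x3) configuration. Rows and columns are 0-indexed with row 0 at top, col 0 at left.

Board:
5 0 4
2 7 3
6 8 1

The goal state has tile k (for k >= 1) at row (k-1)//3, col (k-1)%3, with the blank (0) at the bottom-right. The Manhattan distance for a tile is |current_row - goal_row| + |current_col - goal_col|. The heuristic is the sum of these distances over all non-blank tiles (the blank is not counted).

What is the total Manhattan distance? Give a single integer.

Tile 5: at (0,0), goal (1,1), distance |0-1|+|0-1| = 2
Tile 4: at (0,2), goal (1,0), distance |0-1|+|2-0| = 3
Tile 2: at (1,0), goal (0,1), distance |1-0|+|0-1| = 2
Tile 7: at (1,1), goal (2,0), distance |1-2|+|1-0| = 2
Tile 3: at (1,2), goal (0,2), distance |1-0|+|2-2| = 1
Tile 6: at (2,0), goal (1,2), distance |2-1|+|0-2| = 3
Tile 8: at (2,1), goal (2,1), distance |2-2|+|1-1| = 0
Tile 1: at (2,2), goal (0,0), distance |2-0|+|2-0| = 4
Sum: 2 + 3 + 2 + 2 + 1 + 3 + 0 + 4 = 17

Answer: 17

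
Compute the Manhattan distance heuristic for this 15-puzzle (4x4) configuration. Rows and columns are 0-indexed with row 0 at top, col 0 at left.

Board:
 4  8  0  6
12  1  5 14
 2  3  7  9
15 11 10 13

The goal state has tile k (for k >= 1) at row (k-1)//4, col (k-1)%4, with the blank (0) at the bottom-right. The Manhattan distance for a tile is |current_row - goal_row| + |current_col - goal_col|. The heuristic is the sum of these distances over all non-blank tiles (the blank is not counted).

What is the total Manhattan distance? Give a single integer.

Answer: 40

Derivation:
Tile 4: at (0,0), goal (0,3), distance |0-0|+|0-3| = 3
Tile 8: at (0,1), goal (1,3), distance |0-1|+|1-3| = 3
Tile 6: at (0,3), goal (1,1), distance |0-1|+|3-1| = 3
Tile 12: at (1,0), goal (2,3), distance |1-2|+|0-3| = 4
Tile 1: at (1,1), goal (0,0), distance |1-0|+|1-0| = 2
Tile 5: at (1,2), goal (1,0), distance |1-1|+|2-0| = 2
Tile 14: at (1,3), goal (3,1), distance |1-3|+|3-1| = 4
Tile 2: at (2,0), goal (0,1), distance |2-0|+|0-1| = 3
Tile 3: at (2,1), goal (0,2), distance |2-0|+|1-2| = 3
Tile 7: at (2,2), goal (1,2), distance |2-1|+|2-2| = 1
Tile 9: at (2,3), goal (2,0), distance |2-2|+|3-0| = 3
Tile 15: at (3,0), goal (3,2), distance |3-3|+|0-2| = 2
Tile 11: at (3,1), goal (2,2), distance |3-2|+|1-2| = 2
Tile 10: at (3,2), goal (2,1), distance |3-2|+|2-1| = 2
Tile 13: at (3,3), goal (3,0), distance |3-3|+|3-0| = 3
Sum: 3 + 3 + 3 + 4 + 2 + 2 + 4 + 3 + 3 + 1 + 3 + 2 + 2 + 2 + 3 = 40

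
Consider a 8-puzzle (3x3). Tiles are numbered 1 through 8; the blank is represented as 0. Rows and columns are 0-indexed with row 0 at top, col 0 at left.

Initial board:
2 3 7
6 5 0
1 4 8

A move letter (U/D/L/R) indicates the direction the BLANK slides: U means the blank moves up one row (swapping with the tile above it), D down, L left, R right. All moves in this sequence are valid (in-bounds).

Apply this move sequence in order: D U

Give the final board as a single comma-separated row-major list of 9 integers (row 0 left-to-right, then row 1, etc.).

After move 1 (D):
2 3 7
6 5 8
1 4 0

After move 2 (U):
2 3 7
6 5 0
1 4 8

Answer: 2, 3, 7, 6, 5, 0, 1, 4, 8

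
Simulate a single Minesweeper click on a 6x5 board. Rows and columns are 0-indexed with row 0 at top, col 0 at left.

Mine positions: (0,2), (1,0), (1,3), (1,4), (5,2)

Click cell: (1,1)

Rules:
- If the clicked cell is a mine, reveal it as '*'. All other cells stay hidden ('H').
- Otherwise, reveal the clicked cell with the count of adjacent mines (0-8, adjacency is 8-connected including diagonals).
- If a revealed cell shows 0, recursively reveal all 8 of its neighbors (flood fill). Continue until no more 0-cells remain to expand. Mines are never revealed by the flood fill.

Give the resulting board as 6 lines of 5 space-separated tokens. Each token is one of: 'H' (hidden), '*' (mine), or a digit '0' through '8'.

H H H H H
H 2 H H H
H H H H H
H H H H H
H H H H H
H H H H H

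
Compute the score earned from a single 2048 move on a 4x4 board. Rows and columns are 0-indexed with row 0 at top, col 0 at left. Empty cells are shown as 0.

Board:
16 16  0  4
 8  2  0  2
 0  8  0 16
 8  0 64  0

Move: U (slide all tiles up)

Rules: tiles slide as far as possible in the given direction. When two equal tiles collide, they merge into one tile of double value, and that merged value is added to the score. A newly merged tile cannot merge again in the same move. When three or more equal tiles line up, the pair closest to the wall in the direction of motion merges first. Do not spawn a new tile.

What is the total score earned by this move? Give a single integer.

Slide up:
col 0: [16, 8, 0, 8] -> [16, 16, 0, 0]  score +16 (running 16)
col 1: [16, 2, 8, 0] -> [16, 2, 8, 0]  score +0 (running 16)
col 2: [0, 0, 0, 64] -> [64, 0, 0, 0]  score +0 (running 16)
col 3: [4, 2, 16, 0] -> [4, 2, 16, 0]  score +0 (running 16)
Board after move:
16 16 64  4
16  2  0  2
 0  8  0 16
 0  0  0  0

Answer: 16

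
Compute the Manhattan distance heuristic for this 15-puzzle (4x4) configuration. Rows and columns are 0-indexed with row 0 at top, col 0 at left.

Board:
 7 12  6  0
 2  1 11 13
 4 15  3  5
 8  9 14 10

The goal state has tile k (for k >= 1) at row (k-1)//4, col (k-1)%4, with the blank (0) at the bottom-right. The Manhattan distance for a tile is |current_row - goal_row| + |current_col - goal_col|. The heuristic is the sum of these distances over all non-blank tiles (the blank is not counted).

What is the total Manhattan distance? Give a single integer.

Answer: 43

Derivation:
Tile 7: (0,0)->(1,2) = 3
Tile 12: (0,1)->(2,3) = 4
Tile 6: (0,2)->(1,1) = 2
Tile 2: (1,0)->(0,1) = 2
Tile 1: (1,1)->(0,0) = 2
Tile 11: (1,2)->(2,2) = 1
Tile 13: (1,3)->(3,0) = 5
Tile 4: (2,0)->(0,3) = 5
Tile 15: (2,1)->(3,2) = 2
Tile 3: (2,2)->(0,2) = 2
Tile 5: (2,3)->(1,0) = 4
Tile 8: (3,0)->(1,3) = 5
Tile 9: (3,1)->(2,0) = 2
Tile 14: (3,2)->(3,1) = 1
Tile 10: (3,3)->(2,1) = 3
Sum: 3 + 4 + 2 + 2 + 2 + 1 + 5 + 5 + 2 + 2 + 4 + 5 + 2 + 1 + 3 = 43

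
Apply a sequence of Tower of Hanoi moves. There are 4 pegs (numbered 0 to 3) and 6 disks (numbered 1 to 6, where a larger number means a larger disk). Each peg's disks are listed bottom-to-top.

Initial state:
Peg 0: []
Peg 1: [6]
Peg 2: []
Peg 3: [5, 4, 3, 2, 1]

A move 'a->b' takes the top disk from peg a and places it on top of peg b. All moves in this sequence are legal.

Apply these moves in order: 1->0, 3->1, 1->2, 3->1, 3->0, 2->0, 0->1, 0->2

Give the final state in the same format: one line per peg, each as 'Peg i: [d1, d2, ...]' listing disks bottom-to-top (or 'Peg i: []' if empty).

After move 1 (1->0):
Peg 0: [6]
Peg 1: []
Peg 2: []
Peg 3: [5, 4, 3, 2, 1]

After move 2 (3->1):
Peg 0: [6]
Peg 1: [1]
Peg 2: []
Peg 3: [5, 4, 3, 2]

After move 3 (1->2):
Peg 0: [6]
Peg 1: []
Peg 2: [1]
Peg 3: [5, 4, 3, 2]

After move 4 (3->1):
Peg 0: [6]
Peg 1: [2]
Peg 2: [1]
Peg 3: [5, 4, 3]

After move 5 (3->0):
Peg 0: [6, 3]
Peg 1: [2]
Peg 2: [1]
Peg 3: [5, 4]

After move 6 (2->0):
Peg 0: [6, 3, 1]
Peg 1: [2]
Peg 2: []
Peg 3: [5, 4]

After move 7 (0->1):
Peg 0: [6, 3]
Peg 1: [2, 1]
Peg 2: []
Peg 3: [5, 4]

After move 8 (0->2):
Peg 0: [6]
Peg 1: [2, 1]
Peg 2: [3]
Peg 3: [5, 4]

Answer: Peg 0: [6]
Peg 1: [2, 1]
Peg 2: [3]
Peg 3: [5, 4]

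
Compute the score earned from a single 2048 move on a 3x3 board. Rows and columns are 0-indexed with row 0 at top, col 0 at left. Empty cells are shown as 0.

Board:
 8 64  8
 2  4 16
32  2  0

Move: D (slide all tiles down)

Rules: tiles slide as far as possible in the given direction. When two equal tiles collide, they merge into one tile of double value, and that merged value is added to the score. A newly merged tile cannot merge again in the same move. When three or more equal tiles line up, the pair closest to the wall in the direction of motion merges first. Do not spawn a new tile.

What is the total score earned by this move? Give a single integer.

Answer: 0

Derivation:
Slide down:
col 0: [8, 2, 32] -> [8, 2, 32]  score +0 (running 0)
col 1: [64, 4, 2] -> [64, 4, 2]  score +0 (running 0)
col 2: [8, 16, 0] -> [0, 8, 16]  score +0 (running 0)
Board after move:
 8 64  0
 2  4  8
32  2 16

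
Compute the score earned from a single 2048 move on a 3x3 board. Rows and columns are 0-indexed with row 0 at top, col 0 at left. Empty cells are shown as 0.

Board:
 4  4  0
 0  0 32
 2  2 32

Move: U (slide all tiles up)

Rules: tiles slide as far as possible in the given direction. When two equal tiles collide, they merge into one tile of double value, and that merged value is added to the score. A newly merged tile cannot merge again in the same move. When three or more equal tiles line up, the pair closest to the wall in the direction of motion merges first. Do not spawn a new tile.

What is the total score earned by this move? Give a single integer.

Slide up:
col 0: [4, 0, 2] -> [4, 2, 0]  score +0 (running 0)
col 1: [4, 0, 2] -> [4, 2, 0]  score +0 (running 0)
col 2: [0, 32, 32] -> [64, 0, 0]  score +64 (running 64)
Board after move:
 4  4 64
 2  2  0
 0  0  0

Answer: 64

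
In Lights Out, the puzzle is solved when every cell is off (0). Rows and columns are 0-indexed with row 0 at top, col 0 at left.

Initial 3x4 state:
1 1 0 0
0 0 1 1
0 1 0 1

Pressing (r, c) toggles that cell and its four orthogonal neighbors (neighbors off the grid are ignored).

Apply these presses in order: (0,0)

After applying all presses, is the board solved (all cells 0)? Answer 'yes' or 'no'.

Answer: no

Derivation:
After press 1 at (0,0):
0 0 0 0
1 0 1 1
0 1 0 1

Lights still on: 5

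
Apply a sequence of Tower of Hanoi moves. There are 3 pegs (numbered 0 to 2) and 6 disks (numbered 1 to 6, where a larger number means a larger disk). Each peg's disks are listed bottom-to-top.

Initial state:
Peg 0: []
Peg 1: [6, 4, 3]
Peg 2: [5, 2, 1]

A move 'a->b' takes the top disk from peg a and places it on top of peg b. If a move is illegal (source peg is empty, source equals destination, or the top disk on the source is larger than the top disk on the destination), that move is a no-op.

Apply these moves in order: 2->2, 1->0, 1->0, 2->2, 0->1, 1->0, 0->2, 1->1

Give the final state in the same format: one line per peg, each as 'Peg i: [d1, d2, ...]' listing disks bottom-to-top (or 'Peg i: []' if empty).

After move 1 (2->2):
Peg 0: []
Peg 1: [6, 4, 3]
Peg 2: [5, 2, 1]

After move 2 (1->0):
Peg 0: [3]
Peg 1: [6, 4]
Peg 2: [5, 2, 1]

After move 3 (1->0):
Peg 0: [3]
Peg 1: [6, 4]
Peg 2: [5, 2, 1]

After move 4 (2->2):
Peg 0: [3]
Peg 1: [6, 4]
Peg 2: [5, 2, 1]

After move 5 (0->1):
Peg 0: []
Peg 1: [6, 4, 3]
Peg 2: [5, 2, 1]

After move 6 (1->0):
Peg 0: [3]
Peg 1: [6, 4]
Peg 2: [5, 2, 1]

After move 7 (0->2):
Peg 0: [3]
Peg 1: [6, 4]
Peg 2: [5, 2, 1]

After move 8 (1->1):
Peg 0: [3]
Peg 1: [6, 4]
Peg 2: [5, 2, 1]

Answer: Peg 0: [3]
Peg 1: [6, 4]
Peg 2: [5, 2, 1]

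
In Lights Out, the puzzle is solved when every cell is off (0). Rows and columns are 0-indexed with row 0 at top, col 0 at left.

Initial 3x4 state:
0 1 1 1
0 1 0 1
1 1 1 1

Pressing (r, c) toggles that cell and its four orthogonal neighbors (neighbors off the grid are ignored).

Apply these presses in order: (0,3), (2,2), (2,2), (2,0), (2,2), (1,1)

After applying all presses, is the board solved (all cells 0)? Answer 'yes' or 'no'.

Answer: yes

Derivation:
After press 1 at (0,3):
0 1 0 0
0 1 0 0
1 1 1 1

After press 2 at (2,2):
0 1 0 0
0 1 1 0
1 0 0 0

After press 3 at (2,2):
0 1 0 0
0 1 0 0
1 1 1 1

After press 4 at (2,0):
0 1 0 0
1 1 0 0
0 0 1 1

After press 5 at (2,2):
0 1 0 0
1 1 1 0
0 1 0 0

After press 6 at (1,1):
0 0 0 0
0 0 0 0
0 0 0 0

Lights still on: 0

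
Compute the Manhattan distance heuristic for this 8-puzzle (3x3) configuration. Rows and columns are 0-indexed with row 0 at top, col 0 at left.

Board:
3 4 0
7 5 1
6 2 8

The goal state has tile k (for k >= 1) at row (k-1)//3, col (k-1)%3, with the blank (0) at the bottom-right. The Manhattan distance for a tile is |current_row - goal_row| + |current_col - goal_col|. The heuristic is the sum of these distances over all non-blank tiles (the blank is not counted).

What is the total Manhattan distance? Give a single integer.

Tile 3: at (0,0), goal (0,2), distance |0-0|+|0-2| = 2
Tile 4: at (0,1), goal (1,0), distance |0-1|+|1-0| = 2
Tile 7: at (1,0), goal (2,0), distance |1-2|+|0-0| = 1
Tile 5: at (1,1), goal (1,1), distance |1-1|+|1-1| = 0
Tile 1: at (1,2), goal (0,0), distance |1-0|+|2-0| = 3
Tile 6: at (2,0), goal (1,2), distance |2-1|+|0-2| = 3
Tile 2: at (2,1), goal (0,1), distance |2-0|+|1-1| = 2
Tile 8: at (2,2), goal (2,1), distance |2-2|+|2-1| = 1
Sum: 2 + 2 + 1 + 0 + 3 + 3 + 2 + 1 = 14

Answer: 14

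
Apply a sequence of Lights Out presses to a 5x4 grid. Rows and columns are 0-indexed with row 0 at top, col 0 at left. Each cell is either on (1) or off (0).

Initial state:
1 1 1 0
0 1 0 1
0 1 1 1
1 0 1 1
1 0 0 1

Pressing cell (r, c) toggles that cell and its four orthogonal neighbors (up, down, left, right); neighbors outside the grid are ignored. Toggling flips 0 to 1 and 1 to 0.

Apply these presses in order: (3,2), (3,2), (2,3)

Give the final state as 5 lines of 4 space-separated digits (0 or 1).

After press 1 at (3,2):
1 1 1 0
0 1 0 1
0 1 0 1
1 1 0 0
1 0 1 1

After press 2 at (3,2):
1 1 1 0
0 1 0 1
0 1 1 1
1 0 1 1
1 0 0 1

After press 3 at (2,3):
1 1 1 0
0 1 0 0
0 1 0 0
1 0 1 0
1 0 0 1

Answer: 1 1 1 0
0 1 0 0
0 1 0 0
1 0 1 0
1 0 0 1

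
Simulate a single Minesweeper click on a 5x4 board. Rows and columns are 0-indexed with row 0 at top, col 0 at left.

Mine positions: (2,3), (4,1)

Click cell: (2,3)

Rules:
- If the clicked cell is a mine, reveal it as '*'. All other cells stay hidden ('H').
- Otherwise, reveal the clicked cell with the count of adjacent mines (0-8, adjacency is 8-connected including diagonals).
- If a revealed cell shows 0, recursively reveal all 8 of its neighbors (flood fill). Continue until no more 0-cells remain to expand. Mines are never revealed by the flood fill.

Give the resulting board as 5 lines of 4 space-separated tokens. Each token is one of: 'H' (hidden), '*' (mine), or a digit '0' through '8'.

H H H H
H H H H
H H H *
H H H H
H H H H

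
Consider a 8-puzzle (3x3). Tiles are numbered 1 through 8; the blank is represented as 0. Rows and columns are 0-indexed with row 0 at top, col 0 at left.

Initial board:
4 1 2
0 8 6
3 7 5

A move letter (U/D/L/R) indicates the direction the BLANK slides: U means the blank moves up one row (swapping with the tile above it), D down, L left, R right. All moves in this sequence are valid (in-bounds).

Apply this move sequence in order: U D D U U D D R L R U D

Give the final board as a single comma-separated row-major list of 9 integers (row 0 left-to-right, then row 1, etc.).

Answer: 4, 1, 2, 3, 8, 6, 7, 0, 5

Derivation:
After move 1 (U):
0 1 2
4 8 6
3 7 5

After move 2 (D):
4 1 2
0 8 6
3 7 5

After move 3 (D):
4 1 2
3 8 6
0 7 5

After move 4 (U):
4 1 2
0 8 6
3 7 5

After move 5 (U):
0 1 2
4 8 6
3 7 5

After move 6 (D):
4 1 2
0 8 6
3 7 5

After move 7 (D):
4 1 2
3 8 6
0 7 5

After move 8 (R):
4 1 2
3 8 6
7 0 5

After move 9 (L):
4 1 2
3 8 6
0 7 5

After move 10 (R):
4 1 2
3 8 6
7 0 5

After move 11 (U):
4 1 2
3 0 6
7 8 5

After move 12 (D):
4 1 2
3 8 6
7 0 5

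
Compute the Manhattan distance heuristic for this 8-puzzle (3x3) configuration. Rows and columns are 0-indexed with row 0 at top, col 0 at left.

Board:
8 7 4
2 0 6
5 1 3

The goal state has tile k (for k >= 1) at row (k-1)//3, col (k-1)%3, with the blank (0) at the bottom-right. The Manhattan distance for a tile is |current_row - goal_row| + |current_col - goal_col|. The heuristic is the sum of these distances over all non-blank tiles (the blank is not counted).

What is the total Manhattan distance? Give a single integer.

Answer: 18

Derivation:
Tile 8: at (0,0), goal (2,1), distance |0-2|+|0-1| = 3
Tile 7: at (0,1), goal (2,0), distance |0-2|+|1-0| = 3
Tile 4: at (0,2), goal (1,0), distance |0-1|+|2-0| = 3
Tile 2: at (1,0), goal (0,1), distance |1-0|+|0-1| = 2
Tile 6: at (1,2), goal (1,2), distance |1-1|+|2-2| = 0
Tile 5: at (2,0), goal (1,1), distance |2-1|+|0-1| = 2
Tile 1: at (2,1), goal (0,0), distance |2-0|+|1-0| = 3
Tile 3: at (2,2), goal (0,2), distance |2-0|+|2-2| = 2
Sum: 3 + 3 + 3 + 2 + 0 + 2 + 3 + 2 = 18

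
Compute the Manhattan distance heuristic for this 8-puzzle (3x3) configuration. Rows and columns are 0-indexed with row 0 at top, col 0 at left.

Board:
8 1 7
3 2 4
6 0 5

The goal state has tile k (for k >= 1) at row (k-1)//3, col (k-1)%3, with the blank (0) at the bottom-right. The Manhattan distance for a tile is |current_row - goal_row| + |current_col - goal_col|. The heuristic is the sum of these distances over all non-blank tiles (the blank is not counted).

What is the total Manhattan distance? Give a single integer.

Tile 8: at (0,0), goal (2,1), distance |0-2|+|0-1| = 3
Tile 1: at (0,1), goal (0,0), distance |0-0|+|1-0| = 1
Tile 7: at (0,2), goal (2,0), distance |0-2|+|2-0| = 4
Tile 3: at (1,0), goal (0,2), distance |1-0|+|0-2| = 3
Tile 2: at (1,1), goal (0,1), distance |1-0|+|1-1| = 1
Tile 4: at (1,2), goal (1,0), distance |1-1|+|2-0| = 2
Tile 6: at (2,0), goal (1,2), distance |2-1|+|0-2| = 3
Tile 5: at (2,2), goal (1,1), distance |2-1|+|2-1| = 2
Sum: 3 + 1 + 4 + 3 + 1 + 2 + 3 + 2 = 19

Answer: 19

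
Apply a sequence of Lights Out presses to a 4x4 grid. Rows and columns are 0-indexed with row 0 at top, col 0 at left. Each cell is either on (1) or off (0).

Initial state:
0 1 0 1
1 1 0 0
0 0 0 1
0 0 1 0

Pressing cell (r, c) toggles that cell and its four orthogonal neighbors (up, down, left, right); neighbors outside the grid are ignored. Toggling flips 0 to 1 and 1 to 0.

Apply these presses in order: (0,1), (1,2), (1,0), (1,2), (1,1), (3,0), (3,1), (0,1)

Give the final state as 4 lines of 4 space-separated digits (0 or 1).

After press 1 at (0,1):
1 0 1 1
1 0 0 0
0 0 0 1
0 0 1 0

After press 2 at (1,2):
1 0 0 1
1 1 1 1
0 0 1 1
0 0 1 0

After press 3 at (1,0):
0 0 0 1
0 0 1 1
1 0 1 1
0 0 1 0

After press 4 at (1,2):
0 0 1 1
0 1 0 0
1 0 0 1
0 0 1 0

After press 5 at (1,1):
0 1 1 1
1 0 1 0
1 1 0 1
0 0 1 0

After press 6 at (3,0):
0 1 1 1
1 0 1 0
0 1 0 1
1 1 1 0

After press 7 at (3,1):
0 1 1 1
1 0 1 0
0 0 0 1
0 0 0 0

After press 8 at (0,1):
1 0 0 1
1 1 1 0
0 0 0 1
0 0 0 0

Answer: 1 0 0 1
1 1 1 0
0 0 0 1
0 0 0 0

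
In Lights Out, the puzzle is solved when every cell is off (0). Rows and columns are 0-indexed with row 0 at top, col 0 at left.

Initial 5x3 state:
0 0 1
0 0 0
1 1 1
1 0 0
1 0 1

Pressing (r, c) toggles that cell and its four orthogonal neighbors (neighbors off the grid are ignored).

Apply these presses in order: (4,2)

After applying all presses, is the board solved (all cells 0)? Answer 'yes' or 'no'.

Answer: no

Derivation:
After press 1 at (4,2):
0 0 1
0 0 0
1 1 1
1 0 1
1 1 0

Lights still on: 8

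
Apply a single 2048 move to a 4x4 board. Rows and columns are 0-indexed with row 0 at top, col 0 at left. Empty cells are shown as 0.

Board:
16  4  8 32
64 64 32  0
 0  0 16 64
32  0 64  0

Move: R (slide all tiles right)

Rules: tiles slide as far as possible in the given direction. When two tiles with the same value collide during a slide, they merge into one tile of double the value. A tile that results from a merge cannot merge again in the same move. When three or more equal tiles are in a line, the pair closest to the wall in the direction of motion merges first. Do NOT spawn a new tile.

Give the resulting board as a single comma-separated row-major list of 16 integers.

Answer: 16, 4, 8, 32, 0, 0, 128, 32, 0, 0, 16, 64, 0, 0, 32, 64

Derivation:
Slide right:
row 0: [16, 4, 8, 32] -> [16, 4, 8, 32]
row 1: [64, 64, 32, 0] -> [0, 0, 128, 32]
row 2: [0, 0, 16, 64] -> [0, 0, 16, 64]
row 3: [32, 0, 64, 0] -> [0, 0, 32, 64]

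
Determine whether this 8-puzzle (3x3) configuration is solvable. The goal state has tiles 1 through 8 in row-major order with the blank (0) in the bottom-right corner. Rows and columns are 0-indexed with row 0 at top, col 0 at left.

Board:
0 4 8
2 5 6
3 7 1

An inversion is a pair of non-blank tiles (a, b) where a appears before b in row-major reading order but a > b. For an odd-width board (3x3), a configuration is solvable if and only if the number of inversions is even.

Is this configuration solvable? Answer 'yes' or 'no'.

Answer: yes

Derivation:
Inversions (pairs i<j in row-major order where tile[i] > tile[j] > 0): 16
16 is even, so the puzzle is solvable.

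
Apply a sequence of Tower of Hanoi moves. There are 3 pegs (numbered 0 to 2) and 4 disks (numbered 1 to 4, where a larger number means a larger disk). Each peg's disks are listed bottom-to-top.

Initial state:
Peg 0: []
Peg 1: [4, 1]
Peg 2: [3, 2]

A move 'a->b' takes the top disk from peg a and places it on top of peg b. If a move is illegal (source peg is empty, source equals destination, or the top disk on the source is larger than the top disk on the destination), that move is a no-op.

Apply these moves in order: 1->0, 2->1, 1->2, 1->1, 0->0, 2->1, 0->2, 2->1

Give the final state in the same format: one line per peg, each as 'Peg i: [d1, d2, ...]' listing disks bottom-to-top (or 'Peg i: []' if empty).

Answer: Peg 0: []
Peg 1: [4, 2, 1]
Peg 2: [3]

Derivation:
After move 1 (1->0):
Peg 0: [1]
Peg 1: [4]
Peg 2: [3, 2]

After move 2 (2->1):
Peg 0: [1]
Peg 1: [4, 2]
Peg 2: [3]

After move 3 (1->2):
Peg 0: [1]
Peg 1: [4]
Peg 2: [3, 2]

After move 4 (1->1):
Peg 0: [1]
Peg 1: [4]
Peg 2: [3, 2]

After move 5 (0->0):
Peg 0: [1]
Peg 1: [4]
Peg 2: [3, 2]

After move 6 (2->1):
Peg 0: [1]
Peg 1: [4, 2]
Peg 2: [3]

After move 7 (0->2):
Peg 0: []
Peg 1: [4, 2]
Peg 2: [3, 1]

After move 8 (2->1):
Peg 0: []
Peg 1: [4, 2, 1]
Peg 2: [3]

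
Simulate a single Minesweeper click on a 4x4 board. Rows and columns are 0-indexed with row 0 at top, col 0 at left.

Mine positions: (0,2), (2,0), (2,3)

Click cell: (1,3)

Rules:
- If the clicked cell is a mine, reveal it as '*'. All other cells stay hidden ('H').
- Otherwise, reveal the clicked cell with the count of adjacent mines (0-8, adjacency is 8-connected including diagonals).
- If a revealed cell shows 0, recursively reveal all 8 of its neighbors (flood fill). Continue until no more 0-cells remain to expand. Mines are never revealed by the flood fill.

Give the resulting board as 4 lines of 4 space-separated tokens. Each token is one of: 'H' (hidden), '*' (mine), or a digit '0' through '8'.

H H H H
H H H 2
H H H H
H H H H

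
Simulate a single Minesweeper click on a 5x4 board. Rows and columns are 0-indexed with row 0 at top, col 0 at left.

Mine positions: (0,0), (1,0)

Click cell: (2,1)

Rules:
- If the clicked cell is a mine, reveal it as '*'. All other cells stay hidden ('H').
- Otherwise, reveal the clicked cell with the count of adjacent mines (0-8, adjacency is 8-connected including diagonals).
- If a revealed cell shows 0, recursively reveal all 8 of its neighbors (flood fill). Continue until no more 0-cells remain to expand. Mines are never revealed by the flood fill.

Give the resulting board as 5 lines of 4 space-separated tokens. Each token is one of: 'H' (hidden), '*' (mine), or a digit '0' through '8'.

H H H H
H H H H
H 1 H H
H H H H
H H H H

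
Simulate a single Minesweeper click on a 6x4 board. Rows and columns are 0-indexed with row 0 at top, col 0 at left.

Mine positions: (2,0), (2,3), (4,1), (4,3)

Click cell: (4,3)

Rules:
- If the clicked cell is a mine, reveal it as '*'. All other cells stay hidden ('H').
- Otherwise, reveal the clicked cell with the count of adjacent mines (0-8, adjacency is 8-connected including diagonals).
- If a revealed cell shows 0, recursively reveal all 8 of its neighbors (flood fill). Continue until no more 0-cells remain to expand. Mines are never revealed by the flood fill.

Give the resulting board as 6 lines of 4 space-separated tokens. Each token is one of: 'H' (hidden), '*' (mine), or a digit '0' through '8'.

H H H H
H H H H
H H H H
H H H H
H H H *
H H H H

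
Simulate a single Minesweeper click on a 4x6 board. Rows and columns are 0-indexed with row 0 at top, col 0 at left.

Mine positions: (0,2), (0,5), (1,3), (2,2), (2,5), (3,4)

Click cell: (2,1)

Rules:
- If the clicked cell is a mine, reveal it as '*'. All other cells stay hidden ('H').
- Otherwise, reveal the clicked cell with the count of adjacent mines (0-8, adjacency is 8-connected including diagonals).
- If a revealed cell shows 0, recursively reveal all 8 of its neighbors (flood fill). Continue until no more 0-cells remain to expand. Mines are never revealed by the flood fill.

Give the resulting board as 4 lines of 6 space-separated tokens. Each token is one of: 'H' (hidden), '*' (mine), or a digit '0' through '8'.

H H H H H H
H H H H H H
H 1 H H H H
H H H H H H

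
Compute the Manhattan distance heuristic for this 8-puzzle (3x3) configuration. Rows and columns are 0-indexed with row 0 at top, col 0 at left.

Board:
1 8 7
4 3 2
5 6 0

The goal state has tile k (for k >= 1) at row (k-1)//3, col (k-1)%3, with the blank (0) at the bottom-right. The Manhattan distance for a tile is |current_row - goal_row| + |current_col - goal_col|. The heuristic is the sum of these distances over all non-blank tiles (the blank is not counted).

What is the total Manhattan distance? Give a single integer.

Answer: 14

Derivation:
Tile 1: (0,0)->(0,0) = 0
Tile 8: (0,1)->(2,1) = 2
Tile 7: (0,2)->(2,0) = 4
Tile 4: (1,0)->(1,0) = 0
Tile 3: (1,1)->(0,2) = 2
Tile 2: (1,2)->(0,1) = 2
Tile 5: (2,0)->(1,1) = 2
Tile 6: (2,1)->(1,2) = 2
Sum: 0 + 2 + 4 + 0 + 2 + 2 + 2 + 2 = 14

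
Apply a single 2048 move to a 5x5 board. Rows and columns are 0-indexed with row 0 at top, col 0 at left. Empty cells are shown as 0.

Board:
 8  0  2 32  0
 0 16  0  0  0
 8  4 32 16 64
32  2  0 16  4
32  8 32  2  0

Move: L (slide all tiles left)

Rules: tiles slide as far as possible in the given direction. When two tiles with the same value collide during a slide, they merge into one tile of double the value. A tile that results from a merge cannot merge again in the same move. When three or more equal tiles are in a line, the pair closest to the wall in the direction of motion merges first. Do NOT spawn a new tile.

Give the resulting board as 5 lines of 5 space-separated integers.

Answer:  8  2 32  0  0
16  0  0  0  0
 8  4 32 16 64
32  2 16  4  0
32  8 32  2  0

Derivation:
Slide left:
row 0: [8, 0, 2, 32, 0] -> [8, 2, 32, 0, 0]
row 1: [0, 16, 0, 0, 0] -> [16, 0, 0, 0, 0]
row 2: [8, 4, 32, 16, 64] -> [8, 4, 32, 16, 64]
row 3: [32, 2, 0, 16, 4] -> [32, 2, 16, 4, 0]
row 4: [32, 8, 32, 2, 0] -> [32, 8, 32, 2, 0]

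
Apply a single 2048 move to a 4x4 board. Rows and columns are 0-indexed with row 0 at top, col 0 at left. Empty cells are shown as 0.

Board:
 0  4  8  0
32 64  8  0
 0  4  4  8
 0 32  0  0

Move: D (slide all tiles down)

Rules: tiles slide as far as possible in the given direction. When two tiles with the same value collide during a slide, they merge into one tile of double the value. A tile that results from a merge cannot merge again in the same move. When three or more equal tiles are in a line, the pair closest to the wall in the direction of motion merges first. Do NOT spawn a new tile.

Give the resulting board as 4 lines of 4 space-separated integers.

Slide down:
col 0: [0, 32, 0, 0] -> [0, 0, 0, 32]
col 1: [4, 64, 4, 32] -> [4, 64, 4, 32]
col 2: [8, 8, 4, 0] -> [0, 0, 16, 4]
col 3: [0, 0, 8, 0] -> [0, 0, 0, 8]

Answer:  0  4  0  0
 0 64  0  0
 0  4 16  0
32 32  4  8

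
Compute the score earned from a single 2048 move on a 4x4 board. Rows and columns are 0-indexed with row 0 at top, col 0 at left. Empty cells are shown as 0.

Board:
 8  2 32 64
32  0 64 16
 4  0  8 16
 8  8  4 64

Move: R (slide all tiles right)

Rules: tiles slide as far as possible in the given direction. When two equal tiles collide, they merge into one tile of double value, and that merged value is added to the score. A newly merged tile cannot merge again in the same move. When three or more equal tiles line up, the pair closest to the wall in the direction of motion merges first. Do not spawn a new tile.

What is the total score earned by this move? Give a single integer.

Slide right:
row 0: [8, 2, 32, 64] -> [8, 2, 32, 64]  score +0 (running 0)
row 1: [32, 0, 64, 16] -> [0, 32, 64, 16]  score +0 (running 0)
row 2: [4, 0, 8, 16] -> [0, 4, 8, 16]  score +0 (running 0)
row 3: [8, 8, 4, 64] -> [0, 16, 4, 64]  score +16 (running 16)
Board after move:
 8  2 32 64
 0 32 64 16
 0  4  8 16
 0 16  4 64

Answer: 16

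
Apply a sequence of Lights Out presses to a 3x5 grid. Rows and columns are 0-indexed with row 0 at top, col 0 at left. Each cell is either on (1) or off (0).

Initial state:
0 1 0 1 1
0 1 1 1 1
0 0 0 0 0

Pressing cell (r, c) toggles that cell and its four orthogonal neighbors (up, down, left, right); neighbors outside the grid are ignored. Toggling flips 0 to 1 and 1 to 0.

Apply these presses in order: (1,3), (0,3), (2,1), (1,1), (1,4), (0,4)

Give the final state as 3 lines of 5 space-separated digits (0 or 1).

Answer: 0 0 1 0 0
1 1 1 0 0
1 0 1 1 1

Derivation:
After press 1 at (1,3):
0 1 0 0 1
0 1 0 0 0
0 0 0 1 0

After press 2 at (0,3):
0 1 1 1 0
0 1 0 1 0
0 0 0 1 0

After press 3 at (2,1):
0 1 1 1 0
0 0 0 1 0
1 1 1 1 0

After press 4 at (1,1):
0 0 1 1 0
1 1 1 1 0
1 0 1 1 0

After press 5 at (1,4):
0 0 1 1 1
1 1 1 0 1
1 0 1 1 1

After press 6 at (0,4):
0 0 1 0 0
1 1 1 0 0
1 0 1 1 1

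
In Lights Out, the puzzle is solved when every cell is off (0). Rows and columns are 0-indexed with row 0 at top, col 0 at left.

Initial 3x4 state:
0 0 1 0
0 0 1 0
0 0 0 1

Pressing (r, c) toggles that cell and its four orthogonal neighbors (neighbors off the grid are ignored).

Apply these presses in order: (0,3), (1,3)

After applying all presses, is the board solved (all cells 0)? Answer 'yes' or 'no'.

After press 1 at (0,3):
0 0 0 1
0 0 1 1
0 0 0 1

After press 2 at (1,3):
0 0 0 0
0 0 0 0
0 0 0 0

Lights still on: 0

Answer: yes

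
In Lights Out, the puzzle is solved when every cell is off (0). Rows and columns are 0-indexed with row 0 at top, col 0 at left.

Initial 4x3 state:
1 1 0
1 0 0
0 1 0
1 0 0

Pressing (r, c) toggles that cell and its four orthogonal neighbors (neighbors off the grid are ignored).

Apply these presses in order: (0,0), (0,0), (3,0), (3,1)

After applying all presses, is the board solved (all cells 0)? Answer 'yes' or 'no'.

After press 1 at (0,0):
0 0 0
0 0 0
0 1 0
1 0 0

After press 2 at (0,0):
1 1 0
1 0 0
0 1 0
1 0 0

After press 3 at (3,0):
1 1 0
1 0 0
1 1 0
0 1 0

After press 4 at (3,1):
1 1 0
1 0 0
1 0 0
1 0 1

Lights still on: 6

Answer: no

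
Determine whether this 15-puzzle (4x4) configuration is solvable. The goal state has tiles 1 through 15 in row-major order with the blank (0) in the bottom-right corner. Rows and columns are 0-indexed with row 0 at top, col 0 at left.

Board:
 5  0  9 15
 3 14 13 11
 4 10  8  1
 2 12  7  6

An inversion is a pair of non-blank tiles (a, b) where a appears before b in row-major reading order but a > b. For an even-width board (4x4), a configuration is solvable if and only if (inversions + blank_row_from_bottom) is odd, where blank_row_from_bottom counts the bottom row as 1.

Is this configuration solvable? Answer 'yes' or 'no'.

Inversions: 65
Blank is in row 0 (0-indexed from top), which is row 4 counting from the bottom (bottom = 1).
65 + 4 = 69, which is odd, so the puzzle is solvable.

Answer: yes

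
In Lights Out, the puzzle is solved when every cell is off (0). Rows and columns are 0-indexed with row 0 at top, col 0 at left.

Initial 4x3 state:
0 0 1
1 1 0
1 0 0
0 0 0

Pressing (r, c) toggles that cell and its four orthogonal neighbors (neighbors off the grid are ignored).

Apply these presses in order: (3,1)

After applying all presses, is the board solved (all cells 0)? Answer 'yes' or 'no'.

After press 1 at (3,1):
0 0 1
1 1 0
1 1 0
1 1 1

Lights still on: 8

Answer: no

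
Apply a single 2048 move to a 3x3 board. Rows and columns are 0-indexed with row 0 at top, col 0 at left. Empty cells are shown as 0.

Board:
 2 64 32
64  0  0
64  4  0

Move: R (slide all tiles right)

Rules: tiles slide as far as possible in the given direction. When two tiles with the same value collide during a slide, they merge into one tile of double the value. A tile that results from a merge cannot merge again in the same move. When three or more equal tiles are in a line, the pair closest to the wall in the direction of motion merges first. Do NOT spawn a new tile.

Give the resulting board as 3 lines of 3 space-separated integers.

Answer:  2 64 32
 0  0 64
 0 64  4

Derivation:
Slide right:
row 0: [2, 64, 32] -> [2, 64, 32]
row 1: [64, 0, 0] -> [0, 0, 64]
row 2: [64, 4, 0] -> [0, 64, 4]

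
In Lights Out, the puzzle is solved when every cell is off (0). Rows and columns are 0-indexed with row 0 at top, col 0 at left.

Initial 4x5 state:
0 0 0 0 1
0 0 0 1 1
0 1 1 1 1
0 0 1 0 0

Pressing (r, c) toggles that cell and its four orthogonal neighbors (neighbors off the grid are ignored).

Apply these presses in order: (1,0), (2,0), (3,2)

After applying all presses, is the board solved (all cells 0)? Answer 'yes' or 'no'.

After press 1 at (1,0):
1 0 0 0 1
1 1 0 1 1
1 1 1 1 1
0 0 1 0 0

After press 2 at (2,0):
1 0 0 0 1
0 1 0 1 1
0 0 1 1 1
1 0 1 0 0

After press 3 at (3,2):
1 0 0 0 1
0 1 0 1 1
0 0 0 1 1
1 1 0 1 0

Lights still on: 10

Answer: no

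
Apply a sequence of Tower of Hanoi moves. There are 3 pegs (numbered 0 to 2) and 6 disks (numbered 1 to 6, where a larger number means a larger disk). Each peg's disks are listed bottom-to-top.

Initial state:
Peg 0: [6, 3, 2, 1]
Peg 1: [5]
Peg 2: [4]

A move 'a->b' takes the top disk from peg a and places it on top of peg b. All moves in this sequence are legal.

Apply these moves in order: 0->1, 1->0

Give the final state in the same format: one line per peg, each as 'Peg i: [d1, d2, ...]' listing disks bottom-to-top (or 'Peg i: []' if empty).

Answer: Peg 0: [6, 3, 2, 1]
Peg 1: [5]
Peg 2: [4]

Derivation:
After move 1 (0->1):
Peg 0: [6, 3, 2]
Peg 1: [5, 1]
Peg 2: [4]

After move 2 (1->0):
Peg 0: [6, 3, 2, 1]
Peg 1: [5]
Peg 2: [4]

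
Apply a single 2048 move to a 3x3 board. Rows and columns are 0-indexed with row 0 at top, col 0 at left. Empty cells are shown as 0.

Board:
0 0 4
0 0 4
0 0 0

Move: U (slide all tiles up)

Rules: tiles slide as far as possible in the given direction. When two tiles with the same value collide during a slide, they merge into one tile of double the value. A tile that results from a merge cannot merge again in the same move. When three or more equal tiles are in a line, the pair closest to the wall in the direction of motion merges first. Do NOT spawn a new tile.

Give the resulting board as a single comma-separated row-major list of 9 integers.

Answer: 0, 0, 8, 0, 0, 0, 0, 0, 0

Derivation:
Slide up:
col 0: [0, 0, 0] -> [0, 0, 0]
col 1: [0, 0, 0] -> [0, 0, 0]
col 2: [4, 4, 0] -> [8, 0, 0]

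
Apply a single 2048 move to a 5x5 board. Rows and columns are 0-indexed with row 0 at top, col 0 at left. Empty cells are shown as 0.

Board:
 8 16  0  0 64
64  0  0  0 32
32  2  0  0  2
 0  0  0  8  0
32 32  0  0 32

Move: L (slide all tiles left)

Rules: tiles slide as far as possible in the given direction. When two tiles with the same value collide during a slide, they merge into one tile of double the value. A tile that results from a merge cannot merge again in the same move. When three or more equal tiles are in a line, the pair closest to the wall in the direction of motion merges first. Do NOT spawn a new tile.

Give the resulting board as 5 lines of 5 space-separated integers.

Answer:  8 16 64  0  0
64 32  0  0  0
32  4  0  0  0
 8  0  0  0  0
64 32  0  0  0

Derivation:
Slide left:
row 0: [8, 16, 0, 0, 64] -> [8, 16, 64, 0, 0]
row 1: [64, 0, 0, 0, 32] -> [64, 32, 0, 0, 0]
row 2: [32, 2, 0, 0, 2] -> [32, 4, 0, 0, 0]
row 3: [0, 0, 0, 8, 0] -> [8, 0, 0, 0, 0]
row 4: [32, 32, 0, 0, 32] -> [64, 32, 0, 0, 0]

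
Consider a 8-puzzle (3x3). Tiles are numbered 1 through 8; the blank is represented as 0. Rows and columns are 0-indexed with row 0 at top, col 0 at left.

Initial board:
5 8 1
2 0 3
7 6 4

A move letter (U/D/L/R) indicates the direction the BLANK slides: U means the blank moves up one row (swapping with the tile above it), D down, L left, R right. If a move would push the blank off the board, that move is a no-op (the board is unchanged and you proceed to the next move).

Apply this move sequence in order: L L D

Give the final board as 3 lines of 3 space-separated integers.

After move 1 (L):
5 8 1
0 2 3
7 6 4

After move 2 (L):
5 8 1
0 2 3
7 6 4

After move 3 (D):
5 8 1
7 2 3
0 6 4

Answer: 5 8 1
7 2 3
0 6 4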